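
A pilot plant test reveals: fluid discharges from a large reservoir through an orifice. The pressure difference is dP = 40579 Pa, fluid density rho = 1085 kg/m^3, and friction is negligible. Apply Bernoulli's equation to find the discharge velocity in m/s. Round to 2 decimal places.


v = sqrt(2*dP/rho)
v = sqrt(2*40579/1085)
v = sqrt(74.8)
v = 8.65 m/s


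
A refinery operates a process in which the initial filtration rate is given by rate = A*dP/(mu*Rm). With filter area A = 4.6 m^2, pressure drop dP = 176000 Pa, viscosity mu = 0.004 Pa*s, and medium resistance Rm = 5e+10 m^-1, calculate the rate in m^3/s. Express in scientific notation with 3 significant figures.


rate = A * dP / (mu * Rm)
rate = 4.6 * 176000 / (0.004 * 5e+10)
rate = 809600.0 / 2.000e+08
rate = 4.05e-03 m^3/s


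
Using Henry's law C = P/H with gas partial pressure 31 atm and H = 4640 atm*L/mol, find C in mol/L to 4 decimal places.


C = P / H
C = 31 / 4640
C = 0.0067 mol/L


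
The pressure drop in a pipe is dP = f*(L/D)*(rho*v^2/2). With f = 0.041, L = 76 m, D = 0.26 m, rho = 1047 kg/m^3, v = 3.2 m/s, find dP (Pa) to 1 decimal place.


dP = f * (L/D) * (rho*v^2/2)
dP = 0.041 * (76/0.26) * (1047*3.2^2/2)
L/D = 292.30769231
rho*v^2/2 = 1047*10.24/2 = 5360.64
dP = 0.041 * 292.30769231 * 5360.64
dP = 64245.2 Pa


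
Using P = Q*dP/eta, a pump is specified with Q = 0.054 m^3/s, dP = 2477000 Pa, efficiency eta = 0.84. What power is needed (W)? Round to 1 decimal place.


P = Q * dP / eta
P = 0.054 * 2477000 / 0.84
P = 133758.0 / 0.84
P = 159235.7 W


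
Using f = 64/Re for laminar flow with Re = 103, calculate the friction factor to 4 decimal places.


f = 64 / Re
f = 64 / 103
f = 0.6214


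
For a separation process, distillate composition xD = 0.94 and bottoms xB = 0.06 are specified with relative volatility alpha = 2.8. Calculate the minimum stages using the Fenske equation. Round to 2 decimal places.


N_min = ln((xD*(1-xB))/(xB*(1-xD))) / ln(alpha)
Numerator inside ln: 0.8836 / 0.0036 = 245.444444
ln(245.444444) = 5.503071
ln(alpha) = ln(2.8) = 1.029619
N_min = 5.503071 / 1.029619 = 5.34


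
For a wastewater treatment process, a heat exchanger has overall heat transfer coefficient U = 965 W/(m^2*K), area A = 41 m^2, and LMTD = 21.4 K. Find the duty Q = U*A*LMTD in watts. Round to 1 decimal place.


Q = U * A * LMTD
Q = 965 * 41 * 21.4
Q = 846691.0 W


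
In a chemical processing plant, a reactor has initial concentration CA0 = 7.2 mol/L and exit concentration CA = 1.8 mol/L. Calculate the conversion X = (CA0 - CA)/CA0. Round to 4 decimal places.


X = (CA0 - CA) / CA0
X = (7.2 - 1.8) / 7.2
X = 5.4 / 7.2
X = 0.7500


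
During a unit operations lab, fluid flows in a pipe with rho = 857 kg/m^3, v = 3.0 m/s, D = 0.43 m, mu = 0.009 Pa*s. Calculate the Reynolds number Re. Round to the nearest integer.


Re = rho * v * D / mu
Re = 857 * 3.0 * 0.43 / 0.009
Re = 1105.53 / 0.009
Re = 122837


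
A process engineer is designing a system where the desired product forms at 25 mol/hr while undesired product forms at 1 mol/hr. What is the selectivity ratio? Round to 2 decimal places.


S = desired product rate / undesired product rate
S = 25 / 1
S = 25.00


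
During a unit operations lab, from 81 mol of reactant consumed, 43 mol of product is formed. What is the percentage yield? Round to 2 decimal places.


Yield = (moles product / moles consumed) * 100%
Yield = (43 / 81) * 100
Yield = 0.5309 * 100
Yield = 53.09%


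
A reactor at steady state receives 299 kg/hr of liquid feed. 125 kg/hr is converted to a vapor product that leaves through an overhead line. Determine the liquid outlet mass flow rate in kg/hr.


Steady-state mass balance on the main outlet: F_out = F_in - F_removed
F_out = 299 - 125
F_out = 174 kg/hr


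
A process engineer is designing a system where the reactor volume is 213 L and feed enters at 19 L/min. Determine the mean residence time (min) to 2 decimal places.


tau = V / v0
tau = 213 / 19
tau = 11.21 min


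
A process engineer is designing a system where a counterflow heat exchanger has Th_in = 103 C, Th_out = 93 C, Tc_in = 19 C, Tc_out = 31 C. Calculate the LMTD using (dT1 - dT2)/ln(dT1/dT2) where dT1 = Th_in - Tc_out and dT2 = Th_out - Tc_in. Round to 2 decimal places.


dT1 = Th_in - Tc_out = 103 - 31 = 72
dT2 = Th_out - Tc_in = 93 - 19 = 74
LMTD = (dT1 - dT2) / ln(dT1/dT2)
LMTD = (72 - 74) / ln(72/74)
LMTD = 73.00 K


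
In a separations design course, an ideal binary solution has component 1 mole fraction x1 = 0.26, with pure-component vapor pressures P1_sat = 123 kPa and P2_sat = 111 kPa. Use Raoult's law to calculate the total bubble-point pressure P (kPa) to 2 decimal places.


P = x1*P1_sat + x2*P2_sat
x2 = 1 - x1 = 1 - 0.26 = 0.74
P = 0.26*123 + 0.74*111
P = 31.98 + 82.14
P = 114.12 kPa


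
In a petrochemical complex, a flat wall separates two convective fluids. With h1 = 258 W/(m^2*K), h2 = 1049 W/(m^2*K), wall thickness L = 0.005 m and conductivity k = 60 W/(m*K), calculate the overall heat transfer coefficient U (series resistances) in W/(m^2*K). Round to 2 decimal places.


1/U = 1/h1 + L/k + 1/h2
1/U = 1/258 + 0.005/60 + 1/1049
1/U = 0.003875969 + 8.33333e-05 + 0.0009532888
1/U = 0.0049125911
U = 203.56 W/(m^2*K)


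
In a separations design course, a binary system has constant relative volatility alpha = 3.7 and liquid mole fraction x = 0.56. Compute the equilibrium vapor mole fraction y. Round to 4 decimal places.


y = alpha*x / (1 + (alpha-1)*x)
y = 3.7*0.56 / (1 + (3.7-1)*0.56)
y = 2.072 / (1 + 1.512)
y = 2.072 / 2.512
y = 0.8248


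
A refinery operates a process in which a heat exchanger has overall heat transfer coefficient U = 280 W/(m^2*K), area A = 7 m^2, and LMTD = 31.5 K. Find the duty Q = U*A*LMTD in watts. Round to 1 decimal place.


Q = U * A * LMTD
Q = 280 * 7 * 31.5
Q = 61740.0 W


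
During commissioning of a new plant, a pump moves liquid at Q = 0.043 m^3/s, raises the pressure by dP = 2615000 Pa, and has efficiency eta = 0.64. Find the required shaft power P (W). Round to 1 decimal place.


P = Q * dP / eta
P = 0.043 * 2615000 / 0.64
P = 112445.0 / 0.64
P = 175695.3 W


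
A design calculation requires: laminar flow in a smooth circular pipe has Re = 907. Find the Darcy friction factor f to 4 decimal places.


f = 64 / Re
f = 64 / 907
f = 0.0706


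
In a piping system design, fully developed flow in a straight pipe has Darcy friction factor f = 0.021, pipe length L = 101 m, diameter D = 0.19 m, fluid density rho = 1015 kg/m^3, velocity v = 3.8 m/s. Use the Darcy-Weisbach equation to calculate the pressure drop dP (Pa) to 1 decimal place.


dP = f * (L/D) * (rho*v^2/2)
dP = 0.021 * (101/0.19) * (1015*3.8^2/2)
L/D = 531.57894737
rho*v^2/2 = 1015*14.44/2 = 7328.3
dP = 0.021 * 531.57894737 * 7328.3
dP = 81807.0 Pa


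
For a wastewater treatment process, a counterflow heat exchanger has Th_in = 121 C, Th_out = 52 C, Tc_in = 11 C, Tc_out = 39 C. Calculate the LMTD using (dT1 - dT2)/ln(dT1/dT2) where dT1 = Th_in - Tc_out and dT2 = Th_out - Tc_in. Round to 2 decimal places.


dT1 = Th_in - Tc_out = 121 - 39 = 82
dT2 = Th_out - Tc_in = 52 - 11 = 41
LMTD = (dT1 - dT2) / ln(dT1/dT2)
LMTD = (82 - 41) / ln(82/41)
LMTD = 59.15 K


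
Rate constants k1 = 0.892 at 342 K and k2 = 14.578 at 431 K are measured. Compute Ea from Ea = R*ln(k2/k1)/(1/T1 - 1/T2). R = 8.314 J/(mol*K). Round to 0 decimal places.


Ea = R * ln(k2/k1) / (1/T1 - 1/T2)
ln(k2/k1) = ln(14.578/0.892) = 2.7938027
1/T1 - 1/T2 = 1/342 - 1/431 = 0.000603790993
Ea = 8.314 * 2.7938027 / 0.000603790993
Ea = 38470 J/mol


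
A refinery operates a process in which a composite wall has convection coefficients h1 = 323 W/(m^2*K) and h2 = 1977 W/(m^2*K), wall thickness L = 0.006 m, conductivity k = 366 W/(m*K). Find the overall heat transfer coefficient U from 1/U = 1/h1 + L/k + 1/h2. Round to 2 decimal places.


1/U = 1/h1 + L/k + 1/h2
1/U = 1/323 + 0.006/366 + 1/1977
1/U = 0.0030959752 + 1.63934e-05 + 0.0005058169
1/U = 0.0036181855
U = 276.38 W/(m^2*K)


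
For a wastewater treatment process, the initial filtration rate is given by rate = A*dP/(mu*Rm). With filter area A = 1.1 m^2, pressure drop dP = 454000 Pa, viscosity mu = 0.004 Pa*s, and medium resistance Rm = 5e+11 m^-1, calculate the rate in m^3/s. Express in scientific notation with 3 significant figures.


rate = A * dP / (mu * Rm)
rate = 1.1 * 454000 / (0.004 * 5e+11)
rate = 499400.0 / 2.000e+09
rate = 2.50e-04 m^3/s


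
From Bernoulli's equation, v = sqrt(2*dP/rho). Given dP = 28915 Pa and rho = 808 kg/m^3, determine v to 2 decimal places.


v = sqrt(2*dP/rho)
v = sqrt(2*28915/808)
v = sqrt(71.571782)
v = 8.46 m/s


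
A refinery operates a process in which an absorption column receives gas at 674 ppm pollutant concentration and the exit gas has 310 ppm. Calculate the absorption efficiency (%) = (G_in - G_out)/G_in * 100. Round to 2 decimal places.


Efficiency = (G_in - G_out) / G_in * 100%
Efficiency = (674 - 310) / 674 * 100
Efficiency = 364 / 674 * 100
Efficiency = 54.01%


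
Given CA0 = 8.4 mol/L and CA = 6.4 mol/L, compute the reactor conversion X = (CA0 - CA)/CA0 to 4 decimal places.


X = (CA0 - CA) / CA0
X = (8.4 - 6.4) / 8.4
X = 2.0 / 8.4
X = 0.2381


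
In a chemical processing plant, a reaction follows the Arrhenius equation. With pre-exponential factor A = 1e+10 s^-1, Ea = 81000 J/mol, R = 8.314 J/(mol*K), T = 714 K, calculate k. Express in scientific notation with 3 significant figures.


k = A * exp(-Ea/(R*T))
k = 1e+10 * exp(-81000 / (8.314 * 714))
k = 1e+10 * exp(-13.645102)
k = 1.19e+04


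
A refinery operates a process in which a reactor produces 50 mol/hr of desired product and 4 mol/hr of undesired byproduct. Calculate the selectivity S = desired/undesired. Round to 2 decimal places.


S = desired product rate / undesired product rate
S = 50 / 4
S = 12.50


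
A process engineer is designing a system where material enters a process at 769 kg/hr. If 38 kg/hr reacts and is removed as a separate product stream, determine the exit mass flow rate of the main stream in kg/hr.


Steady-state mass balance on the main outlet: F_out = F_in - F_removed
F_out = 769 - 38
F_out = 731 kg/hr


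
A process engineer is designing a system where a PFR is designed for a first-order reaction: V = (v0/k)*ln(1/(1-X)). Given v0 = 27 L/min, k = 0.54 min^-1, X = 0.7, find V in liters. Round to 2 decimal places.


V = (v0/k) * ln(1/(1-X))
V = (27/0.54) * ln(1/(1-0.7))
V = 50.0 * ln(3.333333)
V = 50.0 * 1.203973
V = 60.20 L


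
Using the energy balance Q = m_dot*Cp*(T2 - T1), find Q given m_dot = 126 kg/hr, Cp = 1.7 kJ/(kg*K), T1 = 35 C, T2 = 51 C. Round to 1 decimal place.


Q = m_dot * Cp * (T2 - T1)
Q = 126 * 1.7 * (51 - 35)
Q = 126 * 1.7 * 16
Q = 3427.2 kJ/hr


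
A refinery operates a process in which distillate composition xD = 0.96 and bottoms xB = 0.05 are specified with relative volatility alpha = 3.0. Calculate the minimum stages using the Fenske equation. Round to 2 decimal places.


N_min = ln((xD*(1-xB))/(xB*(1-xD))) / ln(alpha)
Numerator inside ln: 0.912 / 0.002 = 456.0
ln(456.0) = 6.122493
ln(alpha) = ln(3.0) = 1.098612
N_min = 6.122493 / 1.098612 = 5.57


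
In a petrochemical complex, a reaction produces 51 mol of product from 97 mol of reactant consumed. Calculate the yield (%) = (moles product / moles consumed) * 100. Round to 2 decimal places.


Yield = (moles product / moles consumed) * 100%
Yield = (51 / 97) * 100
Yield = 0.5258 * 100
Yield = 52.58%


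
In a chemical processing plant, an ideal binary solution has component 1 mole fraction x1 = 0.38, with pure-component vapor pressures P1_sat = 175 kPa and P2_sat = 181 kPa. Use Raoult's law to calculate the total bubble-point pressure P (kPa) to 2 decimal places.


P = x1*P1_sat + x2*P2_sat
x2 = 1 - x1 = 1 - 0.38 = 0.62
P = 0.38*175 + 0.62*181
P = 66.5 + 112.22
P = 178.72 kPa


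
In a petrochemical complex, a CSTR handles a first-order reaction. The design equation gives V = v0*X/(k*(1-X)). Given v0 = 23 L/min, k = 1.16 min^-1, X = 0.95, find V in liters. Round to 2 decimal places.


V = v0 * X / (k * (1 - X))
V = 23 * 0.95 / (1.16 * (1 - 0.95))
V = 21.85 / (1.16 * 0.05)
V = 21.85 / 0.058
V = 376.72 L


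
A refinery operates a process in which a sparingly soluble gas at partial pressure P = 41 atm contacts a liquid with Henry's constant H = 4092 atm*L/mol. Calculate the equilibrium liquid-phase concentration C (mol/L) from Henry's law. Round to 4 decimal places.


C = P / H
C = 41 / 4092
C = 0.0100 mol/L


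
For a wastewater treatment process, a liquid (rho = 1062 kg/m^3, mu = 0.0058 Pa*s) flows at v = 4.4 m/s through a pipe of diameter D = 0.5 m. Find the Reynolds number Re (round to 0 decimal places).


Re = rho * v * D / mu
Re = 1062 * 4.4 * 0.5 / 0.0058
Re = 2336.4 / 0.0058
Re = 402828


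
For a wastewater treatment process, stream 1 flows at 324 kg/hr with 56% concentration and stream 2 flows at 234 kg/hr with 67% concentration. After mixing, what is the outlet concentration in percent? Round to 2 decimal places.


Mass balance on solute: F1*x1 + F2*x2 = F3*x3
F3 = F1 + F2 = 324 + 234 = 558 kg/hr
x3 = (F1*x1 + F2*x2)/F3
x3 = (324*0.56 + 234*0.67) / 558
x3 = 60.61%


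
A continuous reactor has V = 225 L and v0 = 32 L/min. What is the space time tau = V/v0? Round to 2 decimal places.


tau = V / v0
tau = 225 / 32
tau = 7.03 min


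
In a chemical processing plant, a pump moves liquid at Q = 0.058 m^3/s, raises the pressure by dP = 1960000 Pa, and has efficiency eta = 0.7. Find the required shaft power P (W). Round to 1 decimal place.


P = Q * dP / eta
P = 0.058 * 1960000 / 0.7
P = 113680.0 / 0.7
P = 162400.0 W


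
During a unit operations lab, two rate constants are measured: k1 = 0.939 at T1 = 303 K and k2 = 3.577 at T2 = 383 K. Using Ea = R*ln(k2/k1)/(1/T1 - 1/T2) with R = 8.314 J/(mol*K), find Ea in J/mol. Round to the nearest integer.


Ea = R * ln(k2/k1) / (1/T1 - 1/T2)
ln(k2/k1) = ln(3.577/0.939) = 1.3374643
1/T1 - 1/T2 = 1/303 - 1/383 = 0.000689363976
Ea = 8.314 * 1.3374643 / 0.000689363976
Ea = 16130 J/mol


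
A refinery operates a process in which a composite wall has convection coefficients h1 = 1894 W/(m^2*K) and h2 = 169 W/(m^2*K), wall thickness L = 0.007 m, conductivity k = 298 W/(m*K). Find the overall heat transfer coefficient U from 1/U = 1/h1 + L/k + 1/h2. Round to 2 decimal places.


1/U = 1/h1 + L/k + 1/h2
1/U = 1/1894 + 0.007/298 + 1/169
1/U = 0.0005279831 + 2.34899e-05 + 0.0059171598
1/U = 0.0064686328
U = 154.59 W/(m^2*K)


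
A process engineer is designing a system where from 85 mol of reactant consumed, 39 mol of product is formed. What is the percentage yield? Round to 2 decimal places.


Yield = (moles product / moles consumed) * 100%
Yield = (39 / 85) * 100
Yield = 0.4588 * 100
Yield = 45.88%


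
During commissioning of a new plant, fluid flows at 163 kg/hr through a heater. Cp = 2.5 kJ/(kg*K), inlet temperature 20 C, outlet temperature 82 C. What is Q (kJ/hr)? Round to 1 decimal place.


Q = m_dot * Cp * (T2 - T1)
Q = 163 * 2.5 * (82 - 20)
Q = 163 * 2.5 * 62
Q = 25265.0 kJ/hr


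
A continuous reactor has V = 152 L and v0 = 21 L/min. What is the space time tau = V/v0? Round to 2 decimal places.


tau = V / v0
tau = 152 / 21
tau = 7.24 min


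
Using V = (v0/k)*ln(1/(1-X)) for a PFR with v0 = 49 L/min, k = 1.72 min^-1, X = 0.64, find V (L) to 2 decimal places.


V = (v0/k) * ln(1/(1-X))
V = (49/1.72) * ln(1/(1-0.64))
V = 28.488372 * ln(2.777778)
V = 28.488372 * 1.021651
V = 29.11 L


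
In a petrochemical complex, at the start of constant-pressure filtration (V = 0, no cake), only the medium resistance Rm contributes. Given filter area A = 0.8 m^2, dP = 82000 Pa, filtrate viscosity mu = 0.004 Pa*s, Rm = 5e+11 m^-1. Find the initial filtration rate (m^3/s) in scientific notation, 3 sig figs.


rate = A * dP / (mu * Rm)
rate = 0.8 * 82000 / (0.004 * 5e+11)
rate = 65600.0 / 2.000e+09
rate = 3.28e-05 m^3/s


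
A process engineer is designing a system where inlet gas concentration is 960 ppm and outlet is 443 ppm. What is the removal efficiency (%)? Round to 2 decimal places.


Efficiency = (G_in - G_out) / G_in * 100%
Efficiency = (960 - 443) / 960 * 100
Efficiency = 517 / 960 * 100
Efficiency = 53.85%


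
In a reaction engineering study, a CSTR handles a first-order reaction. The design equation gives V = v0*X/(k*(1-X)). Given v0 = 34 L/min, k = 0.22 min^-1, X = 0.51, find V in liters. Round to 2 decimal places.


V = v0 * X / (k * (1 - X))
V = 34 * 0.51 / (0.22 * (1 - 0.51))
V = 17.34 / (0.22 * 0.49)
V = 17.34 / 0.1078
V = 160.85 L


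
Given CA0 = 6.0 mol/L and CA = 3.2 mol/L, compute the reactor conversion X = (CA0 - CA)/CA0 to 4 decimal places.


X = (CA0 - CA) / CA0
X = (6.0 - 3.2) / 6.0
X = 2.8 / 6.0
X = 0.4667


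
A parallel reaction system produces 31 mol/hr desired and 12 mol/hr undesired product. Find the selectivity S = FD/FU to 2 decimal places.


S = desired product rate / undesired product rate
S = 31 / 12
S = 2.58


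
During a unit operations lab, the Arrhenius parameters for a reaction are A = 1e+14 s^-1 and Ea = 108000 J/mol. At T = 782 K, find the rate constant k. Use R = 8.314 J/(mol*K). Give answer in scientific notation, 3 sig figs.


k = A * exp(-Ea/(R*T))
k = 1e+14 * exp(-108000 / (8.314 * 782))
k = 1e+14 * exp(-16.611429)
k = 6.11e+06


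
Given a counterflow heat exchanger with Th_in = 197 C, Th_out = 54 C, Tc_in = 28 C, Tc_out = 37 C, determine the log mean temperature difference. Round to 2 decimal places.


dT1 = Th_in - Tc_out = 197 - 37 = 160
dT2 = Th_out - Tc_in = 54 - 28 = 26
LMTD = (dT1 - dT2) / ln(dT1/dT2)
LMTD = (160 - 26) / ln(160/26)
LMTD = 73.74 K


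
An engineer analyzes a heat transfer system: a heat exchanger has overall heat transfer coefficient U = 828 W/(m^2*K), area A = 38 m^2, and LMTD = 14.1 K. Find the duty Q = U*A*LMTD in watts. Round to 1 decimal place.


Q = U * A * LMTD
Q = 828 * 38 * 14.1
Q = 443642.4 W


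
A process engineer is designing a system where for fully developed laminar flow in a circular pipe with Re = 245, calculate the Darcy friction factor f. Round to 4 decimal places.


f = 64 / Re
f = 64 / 245
f = 0.2612


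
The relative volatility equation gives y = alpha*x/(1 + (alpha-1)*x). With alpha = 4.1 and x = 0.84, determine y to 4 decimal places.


y = alpha*x / (1 + (alpha-1)*x)
y = 4.1*0.84 / (1 + (4.1-1)*0.84)
y = 3.444 / (1 + 2.604)
y = 3.444 / 3.604
y = 0.9556


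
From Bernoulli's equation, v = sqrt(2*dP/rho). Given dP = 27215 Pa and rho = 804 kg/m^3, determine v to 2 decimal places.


v = sqrt(2*dP/rho)
v = sqrt(2*27215/804)
v = sqrt(67.699005)
v = 8.23 m/s


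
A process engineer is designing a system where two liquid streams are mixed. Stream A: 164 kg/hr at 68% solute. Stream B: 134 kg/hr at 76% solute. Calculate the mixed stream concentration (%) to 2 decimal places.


Mass balance on solute: F1*x1 + F2*x2 = F3*x3
F3 = F1 + F2 = 164 + 134 = 298 kg/hr
x3 = (F1*x1 + F2*x2)/F3
x3 = (164*0.68 + 134*0.76) / 298
x3 = 71.60%


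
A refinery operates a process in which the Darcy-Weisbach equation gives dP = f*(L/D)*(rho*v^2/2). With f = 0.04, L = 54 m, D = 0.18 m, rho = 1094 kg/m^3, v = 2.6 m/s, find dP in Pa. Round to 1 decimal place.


dP = f * (L/D) * (rho*v^2/2)
dP = 0.04 * (54/0.18) * (1094*2.6^2/2)
L/D = 300.0
rho*v^2/2 = 1094*6.76/2 = 3697.72
dP = 0.04 * 300.0 * 3697.72
dP = 44372.6 Pa


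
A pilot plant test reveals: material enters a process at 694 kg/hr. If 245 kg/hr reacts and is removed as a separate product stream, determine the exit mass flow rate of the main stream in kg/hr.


Steady-state mass balance on the main outlet: F_out = F_in - F_removed
F_out = 694 - 245
F_out = 449 kg/hr


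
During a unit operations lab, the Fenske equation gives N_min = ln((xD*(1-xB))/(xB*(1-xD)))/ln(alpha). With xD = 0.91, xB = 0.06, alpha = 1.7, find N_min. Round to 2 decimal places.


N_min = ln((xD*(1-xB))/(xB*(1-xD))) / ln(alpha)
Numerator inside ln: 0.8554 / 0.0054 = 158.407407
ln(158.407407) = 5.06517
ln(alpha) = ln(1.7) = 0.530628
N_min = 5.06517 / 0.530628 = 9.55


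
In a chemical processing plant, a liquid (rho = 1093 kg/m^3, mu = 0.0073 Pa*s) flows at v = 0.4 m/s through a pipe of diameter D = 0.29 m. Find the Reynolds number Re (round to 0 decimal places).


Re = rho * v * D / mu
Re = 1093 * 0.4 * 0.29 / 0.0073
Re = 126.788 / 0.0073
Re = 17368


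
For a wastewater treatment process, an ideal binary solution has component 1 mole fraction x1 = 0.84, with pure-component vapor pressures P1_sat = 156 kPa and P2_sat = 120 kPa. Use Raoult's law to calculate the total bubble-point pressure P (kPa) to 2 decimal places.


P = x1*P1_sat + x2*P2_sat
x2 = 1 - x1 = 1 - 0.84 = 0.16
P = 0.84*156 + 0.16*120
P = 131.04 + 19.2
P = 150.24 kPa


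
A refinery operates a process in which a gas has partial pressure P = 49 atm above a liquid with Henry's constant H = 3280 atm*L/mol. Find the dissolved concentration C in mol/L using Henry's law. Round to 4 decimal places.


C = P / H
C = 49 / 3280
C = 0.0149 mol/L


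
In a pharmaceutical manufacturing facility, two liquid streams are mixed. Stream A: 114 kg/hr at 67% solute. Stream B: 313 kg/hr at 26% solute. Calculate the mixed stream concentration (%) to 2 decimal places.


Mass balance on solute: F1*x1 + F2*x2 = F3*x3
F3 = F1 + F2 = 114 + 313 = 427 kg/hr
x3 = (F1*x1 + F2*x2)/F3
x3 = (114*0.67 + 313*0.26) / 427
x3 = 36.95%


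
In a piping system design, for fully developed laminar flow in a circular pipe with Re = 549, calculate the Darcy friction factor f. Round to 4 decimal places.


f = 64 / Re
f = 64 / 549
f = 0.1166


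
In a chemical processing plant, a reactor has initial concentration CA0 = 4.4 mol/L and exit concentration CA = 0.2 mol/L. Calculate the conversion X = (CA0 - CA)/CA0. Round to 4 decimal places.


X = (CA0 - CA) / CA0
X = (4.4 - 0.2) / 4.4
X = 4.2 / 4.4
X = 0.9545


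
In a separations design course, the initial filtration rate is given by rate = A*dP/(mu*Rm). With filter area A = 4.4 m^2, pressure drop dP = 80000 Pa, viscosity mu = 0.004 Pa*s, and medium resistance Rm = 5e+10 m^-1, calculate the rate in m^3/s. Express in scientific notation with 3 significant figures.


rate = A * dP / (mu * Rm)
rate = 4.4 * 80000 / (0.004 * 5e+10)
rate = 352000.0 / 2.000e+08
rate = 1.76e-03 m^3/s


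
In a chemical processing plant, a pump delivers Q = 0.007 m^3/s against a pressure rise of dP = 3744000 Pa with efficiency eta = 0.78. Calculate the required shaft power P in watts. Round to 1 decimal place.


P = Q * dP / eta
P = 0.007 * 3744000 / 0.78
P = 26208.0 / 0.78
P = 33600.0 W


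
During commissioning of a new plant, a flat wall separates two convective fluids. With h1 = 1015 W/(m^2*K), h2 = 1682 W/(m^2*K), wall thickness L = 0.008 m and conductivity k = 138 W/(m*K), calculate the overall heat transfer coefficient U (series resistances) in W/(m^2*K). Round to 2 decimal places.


1/U = 1/h1 + L/k + 1/h2
1/U = 1/1015 + 0.008/138 + 1/1682
1/U = 0.0009852217 + 5.7971e-05 + 0.0005945303
1/U = 0.001637723
U = 610.60 W/(m^2*K)


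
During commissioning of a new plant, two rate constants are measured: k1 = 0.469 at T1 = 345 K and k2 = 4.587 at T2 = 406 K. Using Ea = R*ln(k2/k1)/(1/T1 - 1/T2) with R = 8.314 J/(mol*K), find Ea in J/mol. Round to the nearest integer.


Ea = R * ln(k2/k1) / (1/T1 - 1/T2)
ln(k2/k1) = ln(4.587/0.469) = 2.2803787
1/T1 - 1/T2 = 1/345 - 1/406 = 0.000435496537
Ea = 8.314 * 2.2803787 / 0.000435496537
Ea = 43534 J/mol


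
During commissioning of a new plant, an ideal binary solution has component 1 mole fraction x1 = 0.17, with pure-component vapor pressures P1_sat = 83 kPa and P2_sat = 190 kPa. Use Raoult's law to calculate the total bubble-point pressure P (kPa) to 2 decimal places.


P = x1*P1_sat + x2*P2_sat
x2 = 1 - x1 = 1 - 0.17 = 0.83
P = 0.17*83 + 0.83*190
P = 14.11 + 157.7
P = 171.81 kPa


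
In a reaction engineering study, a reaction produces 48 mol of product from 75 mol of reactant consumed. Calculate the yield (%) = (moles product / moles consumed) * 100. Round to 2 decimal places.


Yield = (moles product / moles consumed) * 100%
Yield = (48 / 75) * 100
Yield = 0.64 * 100
Yield = 64.00%


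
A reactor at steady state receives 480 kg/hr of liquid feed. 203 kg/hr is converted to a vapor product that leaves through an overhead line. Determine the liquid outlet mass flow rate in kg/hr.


Steady-state mass balance on the main outlet: F_out = F_in - F_removed
F_out = 480 - 203
F_out = 277 kg/hr


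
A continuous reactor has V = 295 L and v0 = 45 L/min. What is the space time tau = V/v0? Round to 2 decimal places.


tau = V / v0
tau = 295 / 45
tau = 6.56 min


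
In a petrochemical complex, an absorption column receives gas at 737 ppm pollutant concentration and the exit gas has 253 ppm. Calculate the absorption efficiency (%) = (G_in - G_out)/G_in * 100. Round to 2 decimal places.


Efficiency = (G_in - G_out) / G_in * 100%
Efficiency = (737 - 253) / 737 * 100
Efficiency = 484 / 737 * 100
Efficiency = 65.67%


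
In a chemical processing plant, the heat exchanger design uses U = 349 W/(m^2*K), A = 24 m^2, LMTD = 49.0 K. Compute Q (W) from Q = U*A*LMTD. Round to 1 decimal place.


Q = U * A * LMTD
Q = 349 * 24 * 49.0
Q = 410424.0 W


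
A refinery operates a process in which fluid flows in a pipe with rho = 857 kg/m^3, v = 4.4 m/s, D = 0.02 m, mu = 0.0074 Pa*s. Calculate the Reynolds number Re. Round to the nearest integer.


Re = rho * v * D / mu
Re = 857 * 4.4 * 0.02 / 0.0074
Re = 75.416 / 0.0074
Re = 10191


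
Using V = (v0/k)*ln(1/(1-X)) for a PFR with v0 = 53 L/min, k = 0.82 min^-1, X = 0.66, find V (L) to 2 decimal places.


V = (v0/k) * ln(1/(1-X))
V = (53/0.82) * ln(1/(1-0.66))
V = 64.634146 * ln(2.941176)
V = 64.634146 * 1.07881
V = 69.73 L


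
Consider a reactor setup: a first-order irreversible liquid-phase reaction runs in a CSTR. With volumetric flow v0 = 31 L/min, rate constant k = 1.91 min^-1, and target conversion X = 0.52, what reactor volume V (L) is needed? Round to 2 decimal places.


V = v0 * X / (k * (1 - X))
V = 31 * 0.52 / (1.91 * (1 - 0.52))
V = 16.12 / (1.91 * 0.48)
V = 16.12 / 0.9168
V = 17.58 L


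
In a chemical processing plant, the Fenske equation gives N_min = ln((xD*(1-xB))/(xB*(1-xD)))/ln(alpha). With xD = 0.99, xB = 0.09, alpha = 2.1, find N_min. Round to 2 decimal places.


N_min = ln((xD*(1-xB))/(xB*(1-xD))) / ln(alpha)
Numerator inside ln: 0.9009 / 0.0009 = 1001.0
ln(1001.0) = 6.908755
ln(alpha) = ln(2.1) = 0.741937
N_min = 6.908755 / 0.741937 = 9.31


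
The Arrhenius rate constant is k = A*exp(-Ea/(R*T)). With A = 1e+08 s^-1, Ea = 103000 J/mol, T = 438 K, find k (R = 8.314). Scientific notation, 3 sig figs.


k = A * exp(-Ea/(R*T))
k = 1e+08 * exp(-103000 / (8.314 * 438))
k = 1e+08 * exp(-28.284799)
k = 5.20e-05


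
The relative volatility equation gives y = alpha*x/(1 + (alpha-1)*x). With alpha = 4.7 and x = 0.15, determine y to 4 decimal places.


y = alpha*x / (1 + (alpha-1)*x)
y = 4.7*0.15 / (1 + (4.7-1)*0.15)
y = 0.705 / (1 + 0.555)
y = 0.705 / 1.555
y = 0.4534


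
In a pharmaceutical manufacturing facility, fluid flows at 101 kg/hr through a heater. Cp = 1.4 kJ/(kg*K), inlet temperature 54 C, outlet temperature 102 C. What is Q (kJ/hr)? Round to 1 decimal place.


Q = m_dot * Cp * (T2 - T1)
Q = 101 * 1.4 * (102 - 54)
Q = 101 * 1.4 * 48
Q = 6787.2 kJ/hr


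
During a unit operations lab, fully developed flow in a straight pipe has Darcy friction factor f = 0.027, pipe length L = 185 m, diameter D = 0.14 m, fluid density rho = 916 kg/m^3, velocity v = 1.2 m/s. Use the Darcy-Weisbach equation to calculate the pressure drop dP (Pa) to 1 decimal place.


dP = f * (L/D) * (rho*v^2/2)
dP = 0.027 * (185/0.14) * (916*1.2^2/2)
L/D = 1321.42857143
rho*v^2/2 = 916*1.44/2 = 659.52
dP = 0.027 * 1321.42857143 * 659.52
dP = 23530.7 Pa


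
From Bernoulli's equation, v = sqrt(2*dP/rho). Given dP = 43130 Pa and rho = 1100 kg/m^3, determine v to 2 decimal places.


v = sqrt(2*dP/rho)
v = sqrt(2*43130/1100)
v = sqrt(78.418182)
v = 8.86 m/s


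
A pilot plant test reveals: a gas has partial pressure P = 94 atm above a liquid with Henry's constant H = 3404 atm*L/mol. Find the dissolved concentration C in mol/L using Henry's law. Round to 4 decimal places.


C = P / H
C = 94 / 3404
C = 0.0276 mol/L


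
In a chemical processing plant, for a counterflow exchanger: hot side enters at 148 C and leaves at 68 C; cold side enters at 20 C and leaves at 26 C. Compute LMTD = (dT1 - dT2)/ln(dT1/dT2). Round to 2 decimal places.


dT1 = Th_in - Tc_out = 148 - 26 = 122
dT2 = Th_out - Tc_in = 68 - 20 = 48
LMTD = (dT1 - dT2) / ln(dT1/dT2)
LMTD = (122 - 48) / ln(122/48)
LMTD = 79.33 K


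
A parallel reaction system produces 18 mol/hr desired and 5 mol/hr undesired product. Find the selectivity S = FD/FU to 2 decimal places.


S = desired product rate / undesired product rate
S = 18 / 5
S = 3.60


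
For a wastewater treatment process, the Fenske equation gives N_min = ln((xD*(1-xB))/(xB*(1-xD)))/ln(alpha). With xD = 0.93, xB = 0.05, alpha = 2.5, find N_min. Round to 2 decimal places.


N_min = ln((xD*(1-xB))/(xB*(1-xD))) / ln(alpha)
Numerator inside ln: 0.8835 / 0.0035 = 252.428571
ln(252.428571) = 5.531128
ln(alpha) = ln(2.5) = 0.916291
N_min = 5.531128 / 0.916291 = 6.04


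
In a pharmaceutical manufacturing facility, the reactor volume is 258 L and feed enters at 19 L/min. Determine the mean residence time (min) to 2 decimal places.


tau = V / v0
tau = 258 / 19
tau = 13.58 min


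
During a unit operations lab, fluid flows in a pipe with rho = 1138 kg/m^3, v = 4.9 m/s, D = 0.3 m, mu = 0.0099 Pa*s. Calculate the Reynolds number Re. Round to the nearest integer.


Re = rho * v * D / mu
Re = 1138 * 4.9 * 0.3 / 0.0099
Re = 1672.86 / 0.0099
Re = 168976


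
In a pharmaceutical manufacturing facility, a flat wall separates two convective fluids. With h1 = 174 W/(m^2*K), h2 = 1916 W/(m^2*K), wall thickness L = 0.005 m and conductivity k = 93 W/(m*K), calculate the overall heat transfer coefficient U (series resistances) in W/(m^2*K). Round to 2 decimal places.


1/U = 1/h1 + L/k + 1/h2
1/U = 1/174 + 0.005/93 + 1/1916
1/U = 0.0057471264 + 5.37634e-05 + 0.0005219207
1/U = 0.0063228105
U = 158.16 W/(m^2*K)


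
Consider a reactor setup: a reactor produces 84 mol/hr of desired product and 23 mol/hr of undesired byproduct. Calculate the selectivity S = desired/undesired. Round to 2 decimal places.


S = desired product rate / undesired product rate
S = 84 / 23
S = 3.65


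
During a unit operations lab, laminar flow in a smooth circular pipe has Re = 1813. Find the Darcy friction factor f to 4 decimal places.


f = 64 / Re
f = 64 / 1813
f = 0.0353


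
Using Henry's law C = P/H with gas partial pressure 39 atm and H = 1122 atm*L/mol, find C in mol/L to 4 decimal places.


C = P / H
C = 39 / 1122
C = 0.0348 mol/L


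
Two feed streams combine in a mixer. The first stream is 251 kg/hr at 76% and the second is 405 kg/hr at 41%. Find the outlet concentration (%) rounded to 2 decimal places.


Mass balance on solute: F1*x1 + F2*x2 = F3*x3
F3 = F1 + F2 = 251 + 405 = 656 kg/hr
x3 = (F1*x1 + F2*x2)/F3
x3 = (251*0.76 + 405*0.41) / 656
x3 = 54.39%


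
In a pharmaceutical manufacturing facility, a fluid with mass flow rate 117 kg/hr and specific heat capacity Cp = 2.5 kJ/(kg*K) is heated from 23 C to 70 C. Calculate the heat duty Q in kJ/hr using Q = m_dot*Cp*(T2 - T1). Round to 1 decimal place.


Q = m_dot * Cp * (T2 - T1)
Q = 117 * 2.5 * (70 - 23)
Q = 117 * 2.5 * 47
Q = 13747.5 kJ/hr


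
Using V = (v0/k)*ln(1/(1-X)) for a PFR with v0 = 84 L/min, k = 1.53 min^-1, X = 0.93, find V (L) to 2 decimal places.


V = (v0/k) * ln(1/(1-X))
V = (84/1.53) * ln(1/(1-0.93))
V = 54.901961 * ln(14.285714)
V = 54.901961 * 2.65926
V = 146.00 L


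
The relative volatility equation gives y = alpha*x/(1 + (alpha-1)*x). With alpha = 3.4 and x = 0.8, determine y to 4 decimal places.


y = alpha*x / (1 + (alpha-1)*x)
y = 3.4*0.8 / (1 + (3.4-1)*0.8)
y = 2.72 / (1 + 1.92)
y = 2.72 / 2.92
y = 0.9315


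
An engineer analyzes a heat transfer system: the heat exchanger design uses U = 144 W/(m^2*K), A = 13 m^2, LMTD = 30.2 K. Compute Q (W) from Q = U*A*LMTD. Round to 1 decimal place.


Q = U * A * LMTD
Q = 144 * 13 * 30.2
Q = 56534.4 W


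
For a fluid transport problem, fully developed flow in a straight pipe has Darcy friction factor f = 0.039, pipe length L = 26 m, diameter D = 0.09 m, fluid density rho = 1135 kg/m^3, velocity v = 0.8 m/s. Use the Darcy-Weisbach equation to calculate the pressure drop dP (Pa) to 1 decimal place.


dP = f * (L/D) * (rho*v^2/2)
dP = 0.039 * (26/0.09) * (1135*0.8^2/2)
L/D = 288.88888889
rho*v^2/2 = 1135*0.64/2 = 363.2
dP = 0.039 * 288.88888889 * 363.2
dP = 4092.1 Pa


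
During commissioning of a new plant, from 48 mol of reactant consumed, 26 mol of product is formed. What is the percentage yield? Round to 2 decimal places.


Yield = (moles product / moles consumed) * 100%
Yield = (26 / 48) * 100
Yield = 0.5417 * 100
Yield = 54.17%


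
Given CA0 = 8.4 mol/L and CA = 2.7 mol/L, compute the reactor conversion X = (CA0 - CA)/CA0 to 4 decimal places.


X = (CA0 - CA) / CA0
X = (8.4 - 2.7) / 8.4
X = 5.7 / 8.4
X = 0.6786


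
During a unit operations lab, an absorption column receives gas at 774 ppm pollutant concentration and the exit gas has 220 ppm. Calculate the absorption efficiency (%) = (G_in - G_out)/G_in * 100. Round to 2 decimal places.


Efficiency = (G_in - G_out) / G_in * 100%
Efficiency = (774 - 220) / 774 * 100
Efficiency = 554 / 774 * 100
Efficiency = 71.58%


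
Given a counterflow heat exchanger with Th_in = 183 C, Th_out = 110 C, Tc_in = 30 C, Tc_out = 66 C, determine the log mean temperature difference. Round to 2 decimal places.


dT1 = Th_in - Tc_out = 183 - 66 = 117
dT2 = Th_out - Tc_in = 110 - 30 = 80
LMTD = (dT1 - dT2) / ln(dT1/dT2)
LMTD = (117 - 80) / ln(117/80)
LMTD = 97.33 K


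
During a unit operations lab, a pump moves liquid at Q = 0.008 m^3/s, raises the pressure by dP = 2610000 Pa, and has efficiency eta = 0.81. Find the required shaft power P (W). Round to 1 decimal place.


P = Q * dP / eta
P = 0.008 * 2610000 / 0.81
P = 20880.0 / 0.81
P = 25777.8 W


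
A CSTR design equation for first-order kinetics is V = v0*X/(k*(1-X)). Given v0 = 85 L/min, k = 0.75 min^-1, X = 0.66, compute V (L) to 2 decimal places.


V = v0 * X / (k * (1 - X))
V = 85 * 0.66 / (0.75 * (1 - 0.66))
V = 56.1 / (0.75 * 0.34)
V = 56.1 / 0.255
V = 220.00 L


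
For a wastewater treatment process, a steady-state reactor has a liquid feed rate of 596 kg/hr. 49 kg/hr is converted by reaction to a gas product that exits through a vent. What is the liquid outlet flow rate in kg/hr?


Steady-state mass balance on the main outlet: F_out = F_in - F_removed
F_out = 596 - 49
F_out = 547 kg/hr


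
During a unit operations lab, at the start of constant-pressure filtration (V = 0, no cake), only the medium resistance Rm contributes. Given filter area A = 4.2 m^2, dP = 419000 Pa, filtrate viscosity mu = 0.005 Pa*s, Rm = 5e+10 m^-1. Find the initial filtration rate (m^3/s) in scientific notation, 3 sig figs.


rate = A * dP / (mu * Rm)
rate = 4.2 * 419000 / (0.005 * 5e+10)
rate = 1759800.0 / 2.500e+08
rate = 7.04e-03 m^3/s


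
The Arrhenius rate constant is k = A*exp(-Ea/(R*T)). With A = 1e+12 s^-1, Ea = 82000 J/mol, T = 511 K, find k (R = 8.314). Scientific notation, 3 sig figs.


k = A * exp(-Ea/(R*T))
k = 1e+12 * exp(-82000 / (8.314 * 511))
k = 1e+12 * exp(-19.301139)
k = 4.15e+03


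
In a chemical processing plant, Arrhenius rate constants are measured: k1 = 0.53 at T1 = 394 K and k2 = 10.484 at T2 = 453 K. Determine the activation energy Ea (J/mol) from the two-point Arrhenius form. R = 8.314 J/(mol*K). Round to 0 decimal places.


Ea = R * ln(k2/k1) / (1/T1 - 1/T2)
ln(k2/k1) = ln(10.484/0.53) = 2.9847286
1/T1 - 1/T2 = 1/394 - 1/453 = 0.000330565547
Ea = 8.314 * 2.9847286 / 0.000330565547
Ea = 75068 J/mol


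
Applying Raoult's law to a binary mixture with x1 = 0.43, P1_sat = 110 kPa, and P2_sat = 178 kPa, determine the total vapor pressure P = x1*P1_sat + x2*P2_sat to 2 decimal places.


P = x1*P1_sat + x2*P2_sat
x2 = 1 - x1 = 1 - 0.43 = 0.57
P = 0.43*110 + 0.57*178
P = 47.3 + 101.46
P = 148.76 kPa


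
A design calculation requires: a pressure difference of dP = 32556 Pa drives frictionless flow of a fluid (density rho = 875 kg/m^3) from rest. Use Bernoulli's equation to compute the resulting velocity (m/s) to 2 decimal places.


v = sqrt(2*dP/rho)
v = sqrt(2*32556/875)
v = sqrt(74.413714)
v = 8.63 m/s


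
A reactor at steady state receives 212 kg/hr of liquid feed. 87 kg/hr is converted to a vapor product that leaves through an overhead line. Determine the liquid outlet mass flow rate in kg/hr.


Steady-state mass balance on the main outlet: F_out = F_in - F_removed
F_out = 212 - 87
F_out = 125 kg/hr


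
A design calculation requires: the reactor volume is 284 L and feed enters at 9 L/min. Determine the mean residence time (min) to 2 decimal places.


tau = V / v0
tau = 284 / 9
tau = 31.56 min


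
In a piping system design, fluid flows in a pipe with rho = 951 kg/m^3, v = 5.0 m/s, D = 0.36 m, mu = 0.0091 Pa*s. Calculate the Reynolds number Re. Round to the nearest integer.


Re = rho * v * D / mu
Re = 951 * 5.0 * 0.36 / 0.0091
Re = 1711.8 / 0.0091
Re = 188110


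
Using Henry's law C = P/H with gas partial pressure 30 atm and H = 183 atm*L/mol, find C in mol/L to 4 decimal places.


C = P / H
C = 30 / 183
C = 0.1639 mol/L


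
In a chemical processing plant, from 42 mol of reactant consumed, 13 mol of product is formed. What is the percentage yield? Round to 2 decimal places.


Yield = (moles product / moles consumed) * 100%
Yield = (13 / 42) * 100
Yield = 0.3095 * 100
Yield = 30.95%


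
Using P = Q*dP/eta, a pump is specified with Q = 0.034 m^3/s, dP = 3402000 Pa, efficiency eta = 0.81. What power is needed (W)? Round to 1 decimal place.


P = Q * dP / eta
P = 0.034 * 3402000 / 0.81
P = 115668.0 / 0.81
P = 142800.0 W


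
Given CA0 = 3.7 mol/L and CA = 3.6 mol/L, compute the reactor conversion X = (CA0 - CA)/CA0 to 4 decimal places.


X = (CA0 - CA) / CA0
X = (3.7 - 3.6) / 3.7
X = 0.1 / 3.7
X = 0.0270


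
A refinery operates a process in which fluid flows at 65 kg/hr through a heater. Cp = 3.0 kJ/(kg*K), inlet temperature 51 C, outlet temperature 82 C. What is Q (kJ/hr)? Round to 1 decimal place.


Q = m_dot * Cp * (T2 - T1)
Q = 65 * 3.0 * (82 - 51)
Q = 65 * 3.0 * 31
Q = 6045.0 kJ/hr


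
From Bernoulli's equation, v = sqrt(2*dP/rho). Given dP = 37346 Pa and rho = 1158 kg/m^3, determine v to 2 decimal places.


v = sqrt(2*dP/rho)
v = sqrt(2*37346/1158)
v = sqrt(64.500864)
v = 8.03 m/s


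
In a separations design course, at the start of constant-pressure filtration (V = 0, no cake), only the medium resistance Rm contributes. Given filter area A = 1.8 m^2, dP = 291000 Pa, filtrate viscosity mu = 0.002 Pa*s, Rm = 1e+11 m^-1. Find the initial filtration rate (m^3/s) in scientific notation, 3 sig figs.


rate = A * dP / (mu * Rm)
rate = 1.8 * 291000 / (0.002 * 1e+11)
rate = 523800.0 / 2.000e+08
rate = 2.62e-03 m^3/s


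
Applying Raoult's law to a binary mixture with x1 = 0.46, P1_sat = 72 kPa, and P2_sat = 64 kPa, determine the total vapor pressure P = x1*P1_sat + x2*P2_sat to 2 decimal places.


P = x1*P1_sat + x2*P2_sat
x2 = 1 - x1 = 1 - 0.46 = 0.54
P = 0.46*72 + 0.54*64
P = 33.12 + 34.56
P = 67.68 kPa


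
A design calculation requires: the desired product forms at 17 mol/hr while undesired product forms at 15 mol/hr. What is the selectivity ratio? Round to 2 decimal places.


S = desired product rate / undesired product rate
S = 17 / 15
S = 1.13
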